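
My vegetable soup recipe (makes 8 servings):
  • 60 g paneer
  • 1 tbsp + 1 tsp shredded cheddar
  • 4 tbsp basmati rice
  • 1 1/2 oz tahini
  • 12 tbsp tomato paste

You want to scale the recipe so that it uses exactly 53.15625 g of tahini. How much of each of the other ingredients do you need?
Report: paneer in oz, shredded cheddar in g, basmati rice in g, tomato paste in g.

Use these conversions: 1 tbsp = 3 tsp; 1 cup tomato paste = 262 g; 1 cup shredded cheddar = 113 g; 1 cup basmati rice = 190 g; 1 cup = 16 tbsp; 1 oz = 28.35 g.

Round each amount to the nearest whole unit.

paneer: 3 oz; shredded cheddar: 12 g; basmati rice: 59 g; tomato paste: 246 g

The original recipe has 42.525 g of tahini, so the scaling factor is 53.15625 ÷ 42.525 = 5/4 = 1.25.
paneer: 60 g × 5/4 ÷ 28.35 g/oz ≈ 3 oz
shredded cheddar: (1 tbsp + 1 tsp = 4/3 tbsp) × 5/4 ÷ 16 tbsp/cup × 113 g/cup ≈ 12 g
basmati rice: 4 tbsp × 5/4 ÷ 16 tbsp/cup × 190 g/cup ≈ 59 g
tomato paste: 12 tbsp × 5/4 ÷ 16 tbsp/cup × 262 g/cup ≈ 246 g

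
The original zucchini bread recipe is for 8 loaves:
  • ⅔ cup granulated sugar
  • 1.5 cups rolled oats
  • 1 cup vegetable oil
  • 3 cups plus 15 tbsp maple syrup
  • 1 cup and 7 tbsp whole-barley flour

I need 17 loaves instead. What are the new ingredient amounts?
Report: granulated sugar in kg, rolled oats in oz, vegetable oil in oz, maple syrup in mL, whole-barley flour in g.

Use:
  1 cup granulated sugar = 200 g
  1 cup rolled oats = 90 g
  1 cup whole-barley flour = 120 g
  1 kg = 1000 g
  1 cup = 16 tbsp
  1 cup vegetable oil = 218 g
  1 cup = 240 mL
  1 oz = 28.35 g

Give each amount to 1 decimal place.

Scaling factor: 17/8 = 2.125.
granulated sugar: 2/3 cup × 17/8 × 200 g/cup ÷ 1000 g/kg ≈ 0.3 kg
rolled oats: 1.5 cup × 17/8 × 90 g/cup ÷ 28.35 g/oz ≈ 10.1 oz
vegetable oil: 1 cup × 17/8 × 218 g/cup ÷ 28.35 g/oz ≈ 16.3 oz
maple syrup: (3 cup + 15 tbsp = 3.9375 cup) × 17/8 × 240 mL/cup ≈ 2008.1 mL
whole-barley flour: (1 cup + 7 tbsp = 1.4375 cup) × 17/8 × 120 g/cup ≈ 366.6 g

granulated sugar: 0.3 kg; rolled oats: 10.1 oz; vegetable oil: 16.3 oz; maple syrup: 2008.1 mL; whole-barley flour: 366.6 g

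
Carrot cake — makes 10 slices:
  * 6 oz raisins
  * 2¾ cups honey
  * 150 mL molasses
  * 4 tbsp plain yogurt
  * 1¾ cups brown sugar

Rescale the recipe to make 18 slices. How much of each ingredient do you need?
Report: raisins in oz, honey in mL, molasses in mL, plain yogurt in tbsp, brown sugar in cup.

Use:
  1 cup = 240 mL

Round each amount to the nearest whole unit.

raisins: 11 oz; honey: 1188 mL; molasses: 270 mL; plain yogurt: 7 tbsp; brown sugar: 3 cup

Scaling factor: 18/10 = 9/5 = 1.8.
raisins: 6 oz × 9/5 ≈ 11 oz
honey: 2.75 cup × 9/5 × 240 mL/cup = 1188 mL
molasses: 150 mL × 9/5 = 270 mL
plain yogurt: 4 tbsp × 9/5 ≈ 7 tbsp
brown sugar: 1.75 cup × 9/5 ≈ 3 cup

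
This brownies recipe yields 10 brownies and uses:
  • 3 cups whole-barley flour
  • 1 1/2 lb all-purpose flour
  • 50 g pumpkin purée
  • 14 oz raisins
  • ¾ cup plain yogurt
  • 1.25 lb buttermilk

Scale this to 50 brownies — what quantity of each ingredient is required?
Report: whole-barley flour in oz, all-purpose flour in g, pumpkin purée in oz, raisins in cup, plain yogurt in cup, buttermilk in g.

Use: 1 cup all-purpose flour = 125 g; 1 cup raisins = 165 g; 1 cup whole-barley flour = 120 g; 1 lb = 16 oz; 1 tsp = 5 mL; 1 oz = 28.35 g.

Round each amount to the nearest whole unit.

Scaling factor: 50/10 = 5.
whole-barley flour: 3 cup × 5 × 120 g/cup ÷ 28.35 g/oz ≈ 63 oz
all-purpose flour: 1.5 lb × 5 × 16 oz/lb × 28.35 g/oz = 3402 g
pumpkin purée: 50 g × 5 ÷ 28.35 g/oz ≈ 9 oz
raisins: 14 oz × 5 × 28.35 g/oz ÷ 165 g/cup ≈ 12 cup
plain yogurt: 0.75 cup × 5 ≈ 4 cup
buttermilk: 1.25 lb × 5 × 16 oz/lb × 28.35 g/oz = 2835 g

whole-barley flour: 63 oz; all-purpose flour: 3402 g; pumpkin purée: 9 oz; raisins: 12 cup; plain yogurt: 4 cup; buttermilk: 2835 g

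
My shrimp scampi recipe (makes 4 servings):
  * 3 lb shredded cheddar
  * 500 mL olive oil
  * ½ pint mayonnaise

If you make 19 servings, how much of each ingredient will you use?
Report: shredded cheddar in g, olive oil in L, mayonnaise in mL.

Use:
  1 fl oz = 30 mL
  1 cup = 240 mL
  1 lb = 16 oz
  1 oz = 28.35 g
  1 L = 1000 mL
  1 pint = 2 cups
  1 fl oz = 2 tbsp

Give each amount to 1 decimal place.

shredded cheddar: 6463.8 g; olive oil: 2.4 L; mayonnaise: 1140.0 mL

Scaling factor: 19/4 = 4.75.
shredded cheddar: 3 lb × 19/4 × 16 oz/lb × 28.35 g/oz = 6463.8 g
olive oil: 500 mL × 19/4 ÷ 1000 mL/L ≈ 2.4 L
mayonnaise: 0.5 pint × 19/4 × 2 cup/pint × 240 mL/cup = 1140.0 mL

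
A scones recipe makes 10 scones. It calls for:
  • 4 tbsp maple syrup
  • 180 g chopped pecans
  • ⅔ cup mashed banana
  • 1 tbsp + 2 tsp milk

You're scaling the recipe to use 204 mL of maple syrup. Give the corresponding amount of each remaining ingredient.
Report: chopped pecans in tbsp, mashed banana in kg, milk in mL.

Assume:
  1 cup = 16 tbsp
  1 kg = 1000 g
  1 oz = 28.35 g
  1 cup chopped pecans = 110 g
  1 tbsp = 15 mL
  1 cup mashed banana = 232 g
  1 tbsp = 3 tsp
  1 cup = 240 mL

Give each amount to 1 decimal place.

The original recipe has 60 mL of maple syrup, so the scaling factor is 204 ÷ 60 = 17/5 = 3.4.
chopped pecans: 180 g × 17/5 ÷ 110 g/cup × 16 tbsp/cup ≈ 89.0 tbsp
mashed banana: 2/3 cup × 17/5 × 232 g/cup ÷ 1000 g/kg ≈ 0.5 kg
milk: (1 tbsp + 2 tsp = 5/3 tbsp) × 17/5 × 15 mL/tbsp = 85.0 mL

chopped pecans: 89.0 tbsp; mashed banana: 0.5 kg; milk: 85.0 mL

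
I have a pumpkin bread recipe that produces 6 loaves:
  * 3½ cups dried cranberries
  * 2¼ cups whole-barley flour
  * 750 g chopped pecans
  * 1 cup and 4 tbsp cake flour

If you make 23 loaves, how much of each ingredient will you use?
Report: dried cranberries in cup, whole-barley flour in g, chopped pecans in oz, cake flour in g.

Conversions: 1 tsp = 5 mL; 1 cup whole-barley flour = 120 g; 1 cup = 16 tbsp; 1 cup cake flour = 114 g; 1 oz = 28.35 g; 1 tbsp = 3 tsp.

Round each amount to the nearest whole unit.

Scaling factor: 23/6.
dried cranberries: 3.5 cup × 23/6 ≈ 13 cup
whole-barley flour: 2.25 cup × 23/6 × 120 g/cup = 1035 g
chopped pecans: 750 g × 23/6 ÷ 28.35 g/oz ≈ 101 oz
cake flour: (1 cup + 4 tbsp = 1.25 cup) × 23/6 × 114 g/cup ≈ 546 g

dried cranberries: 13 cup; whole-barley flour: 1035 g; chopped pecans: 101 oz; cake flour: 546 g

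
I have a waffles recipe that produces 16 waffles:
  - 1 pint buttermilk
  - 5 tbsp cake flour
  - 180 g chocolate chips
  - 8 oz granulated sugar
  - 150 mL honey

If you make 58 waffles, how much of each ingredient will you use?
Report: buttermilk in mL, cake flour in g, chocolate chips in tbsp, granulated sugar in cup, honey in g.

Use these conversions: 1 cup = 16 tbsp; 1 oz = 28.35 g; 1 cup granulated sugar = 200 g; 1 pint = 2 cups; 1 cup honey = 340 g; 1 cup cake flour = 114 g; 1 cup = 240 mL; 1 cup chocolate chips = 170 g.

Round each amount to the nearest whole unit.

Scaling factor: 58/16 = 29/8 = 3.625.
buttermilk: 1 pint × 29/8 × 2 cup/pint × 240 mL/cup = 1740 mL
cake flour: 5 tbsp × 29/8 ÷ 16 tbsp/cup × 114 g/cup ≈ 129 g
chocolate chips: 180 g × 29/8 ÷ 170 g/cup × 16 tbsp/cup ≈ 61 tbsp
granulated sugar: 8 oz × 29/8 × 28.35 g/oz ÷ 200 g/cup ≈ 4 cup
honey: 150 mL × 29/8 ÷ 240 mL/cup × 340 g/cup ≈ 770 g

buttermilk: 1740 mL; cake flour: 129 g; chocolate chips: 61 tbsp; granulated sugar: 4 cup; honey: 770 g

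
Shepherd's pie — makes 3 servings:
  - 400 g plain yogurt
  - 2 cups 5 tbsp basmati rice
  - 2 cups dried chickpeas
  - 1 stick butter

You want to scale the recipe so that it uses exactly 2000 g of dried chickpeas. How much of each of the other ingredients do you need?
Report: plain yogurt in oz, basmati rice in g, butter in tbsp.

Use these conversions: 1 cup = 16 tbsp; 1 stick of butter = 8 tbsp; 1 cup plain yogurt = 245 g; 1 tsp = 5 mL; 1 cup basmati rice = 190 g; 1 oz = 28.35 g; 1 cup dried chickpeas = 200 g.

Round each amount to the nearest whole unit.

plain yogurt: 71 oz; basmati rice: 2197 g; butter: 40 tbsp

The original recipe has 400 g of dried chickpeas, so the scaling factor is 2000 ÷ 400 = 5.
plain yogurt: 400 g × 5 ÷ 28.35 g/oz ≈ 71 oz
basmati rice: (2 cup + 5 tbsp = 2.3125 cup) × 5 × 190 g/cup ≈ 2197 g
butter: 1 stick × 5 × 8 tbsp/stick = 40 tbsp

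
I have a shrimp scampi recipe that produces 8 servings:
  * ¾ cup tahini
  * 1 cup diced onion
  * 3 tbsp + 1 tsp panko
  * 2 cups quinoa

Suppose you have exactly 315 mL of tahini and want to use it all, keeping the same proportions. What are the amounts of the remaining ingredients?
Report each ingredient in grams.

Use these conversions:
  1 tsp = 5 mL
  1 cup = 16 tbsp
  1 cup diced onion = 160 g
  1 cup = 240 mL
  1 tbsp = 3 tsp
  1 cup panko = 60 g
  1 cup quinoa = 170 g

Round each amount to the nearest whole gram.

The original recipe has 180 mL of tahini, so the scaling factor is 315 ÷ 180 = 7/4 = 1.75.
diced onion: 1 cup × 7/4 × 160 g/cup = 280 g
panko: (3 tbsp + 1 tsp = 10/3 tbsp) × 7/4 ÷ 16 tbsp/cup × 60 g/cup ≈ 22 g
quinoa: 2 cup × 7/4 × 170 g/cup = 595 g

diced onion: 280 g; panko: 22 g; quinoa: 595 g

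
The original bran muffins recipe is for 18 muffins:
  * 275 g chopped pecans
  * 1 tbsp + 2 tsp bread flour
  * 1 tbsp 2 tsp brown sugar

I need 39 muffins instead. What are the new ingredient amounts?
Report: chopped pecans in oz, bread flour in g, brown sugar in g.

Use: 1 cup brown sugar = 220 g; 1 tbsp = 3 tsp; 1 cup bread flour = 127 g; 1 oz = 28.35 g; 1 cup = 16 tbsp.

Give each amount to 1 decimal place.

chopped pecans: 21.0 oz; bread flour: 28.7 g; brown sugar: 49.7 g

Scaling factor: 39/18 = 13/6.
chopped pecans: 275 g × 13/6 ÷ 28.35 g/oz ≈ 21.0 oz
bread flour: (1 tbsp + 2 tsp = 5/3 tbsp) × 13/6 ÷ 16 tbsp/cup × 127 g/cup ≈ 28.7 g
brown sugar: (1 tbsp + 2 tsp = 5/3 tbsp) × 13/6 ÷ 16 tbsp/cup × 220 g/cup ≈ 49.7 g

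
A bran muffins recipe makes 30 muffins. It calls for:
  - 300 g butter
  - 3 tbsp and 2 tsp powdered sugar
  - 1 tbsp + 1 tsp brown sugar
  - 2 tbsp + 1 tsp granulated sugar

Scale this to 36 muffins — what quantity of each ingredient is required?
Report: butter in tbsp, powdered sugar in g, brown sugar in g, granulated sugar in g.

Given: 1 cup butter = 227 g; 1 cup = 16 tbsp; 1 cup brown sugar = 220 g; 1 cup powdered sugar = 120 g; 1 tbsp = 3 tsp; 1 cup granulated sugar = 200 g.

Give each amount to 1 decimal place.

butter: 25.4 tbsp; powdered sugar: 33.0 g; brown sugar: 22.0 g; granulated sugar: 35.0 g

Scaling factor: 36/30 = 6/5 = 1.2.
butter: 300 g × 6/5 ÷ 227 g/cup × 16 tbsp/cup ≈ 25.4 tbsp
powdered sugar: (3 tbsp + 2 tsp = 11/3 tbsp) × 6/5 ÷ 16 tbsp/cup × 120 g/cup = 33.0 g
brown sugar: (1 tbsp + 1 tsp = 4/3 tbsp) × 6/5 ÷ 16 tbsp/cup × 220 g/cup = 22.0 g
granulated sugar: (2 tbsp + 1 tsp = 7/3 tbsp) × 6/5 ÷ 16 tbsp/cup × 200 g/cup = 35.0 g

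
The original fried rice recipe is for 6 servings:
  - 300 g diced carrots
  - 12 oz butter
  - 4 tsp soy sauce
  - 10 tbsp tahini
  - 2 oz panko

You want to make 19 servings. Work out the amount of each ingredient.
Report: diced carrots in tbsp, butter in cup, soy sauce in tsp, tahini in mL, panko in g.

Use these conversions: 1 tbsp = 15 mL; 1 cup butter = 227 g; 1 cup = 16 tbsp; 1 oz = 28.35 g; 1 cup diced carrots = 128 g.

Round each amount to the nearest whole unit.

Scaling factor: 19/6.
diced carrots: 300 g × 19/6 ÷ 128 g/cup × 16 tbsp/cup ≈ 119 tbsp
butter: 12 oz × 19/6 × 28.35 g/oz ÷ 227 g/cup ≈ 5 cup
soy sauce: 4 tsp × 19/6 ≈ 13 tsp
tahini: 10 tbsp × 19/6 × 15 mL/tbsp = 475 mL
panko: 2 oz × 19/6 × 28.35 g/oz ≈ 180 g

diced carrots: 119 tbsp; butter: 5 cup; soy sauce: 13 tsp; tahini: 475 mL; panko: 180 g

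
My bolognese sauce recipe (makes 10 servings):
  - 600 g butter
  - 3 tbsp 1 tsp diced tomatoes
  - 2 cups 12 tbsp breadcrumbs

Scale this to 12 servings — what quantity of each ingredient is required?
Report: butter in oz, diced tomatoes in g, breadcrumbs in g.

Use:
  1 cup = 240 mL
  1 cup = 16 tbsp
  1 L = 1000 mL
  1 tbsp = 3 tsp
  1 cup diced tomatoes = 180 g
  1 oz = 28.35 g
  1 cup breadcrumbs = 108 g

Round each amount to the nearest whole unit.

Scaling factor: 12/10 = 6/5 = 1.2.
butter: 600 g × 6/5 ÷ 28.35 g/oz ≈ 25 oz
diced tomatoes: (3 tbsp + 1 tsp = 10/3 tbsp) × 6/5 ÷ 16 tbsp/cup × 180 g/cup = 45 g
breadcrumbs: (2 cup + 12 tbsp = 2.75 cup) × 6/5 × 108 g/cup ≈ 356 g

butter: 25 oz; diced tomatoes: 45 g; breadcrumbs: 356 g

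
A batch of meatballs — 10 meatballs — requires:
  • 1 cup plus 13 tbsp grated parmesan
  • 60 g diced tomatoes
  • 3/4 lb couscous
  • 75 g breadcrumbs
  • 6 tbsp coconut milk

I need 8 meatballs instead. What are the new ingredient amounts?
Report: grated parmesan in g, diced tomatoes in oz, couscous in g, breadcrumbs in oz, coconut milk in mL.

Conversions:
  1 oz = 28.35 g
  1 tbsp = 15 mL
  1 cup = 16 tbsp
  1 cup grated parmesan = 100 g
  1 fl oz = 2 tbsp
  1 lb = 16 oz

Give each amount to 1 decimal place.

grated parmesan: 145.0 g; diced tomatoes: 1.7 oz; couscous: 272.2 g; breadcrumbs: 2.1 oz; coconut milk: 72.0 mL

Scaling factor: 8/10 = 4/5 = 0.8.
grated parmesan: (1 cup + 13 tbsp = 1.8125 cup) × 4/5 × 100 g/cup = 145.0 g
diced tomatoes: 60 g × 4/5 ÷ 28.35 g/oz ≈ 1.7 oz
couscous: 0.75 lb × 4/5 × 16 oz/lb × 28.35 g/oz ≈ 272.2 g
breadcrumbs: 75 g × 4/5 ÷ 28.35 g/oz ≈ 2.1 oz
coconut milk: 6 tbsp × 4/5 × 15 mL/tbsp = 72.0 mL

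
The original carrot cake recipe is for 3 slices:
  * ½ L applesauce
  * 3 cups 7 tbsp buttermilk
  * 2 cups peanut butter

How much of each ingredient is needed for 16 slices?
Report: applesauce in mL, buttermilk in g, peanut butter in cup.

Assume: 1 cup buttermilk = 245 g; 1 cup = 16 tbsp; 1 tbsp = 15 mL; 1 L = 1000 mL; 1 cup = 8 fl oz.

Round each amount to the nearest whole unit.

applesauce: 2667 mL; buttermilk: 4492 g; peanut butter: 11 cup

Scaling factor: 16/3.
applesauce: 0.5 L × 16/3 × 1000 mL/L ≈ 2667 mL
buttermilk: (3 cup + 7 tbsp = 3.4375 cup) × 16/3 × 245 g/cup ≈ 4492 g
peanut butter: 2 cup × 16/3 ≈ 11 cup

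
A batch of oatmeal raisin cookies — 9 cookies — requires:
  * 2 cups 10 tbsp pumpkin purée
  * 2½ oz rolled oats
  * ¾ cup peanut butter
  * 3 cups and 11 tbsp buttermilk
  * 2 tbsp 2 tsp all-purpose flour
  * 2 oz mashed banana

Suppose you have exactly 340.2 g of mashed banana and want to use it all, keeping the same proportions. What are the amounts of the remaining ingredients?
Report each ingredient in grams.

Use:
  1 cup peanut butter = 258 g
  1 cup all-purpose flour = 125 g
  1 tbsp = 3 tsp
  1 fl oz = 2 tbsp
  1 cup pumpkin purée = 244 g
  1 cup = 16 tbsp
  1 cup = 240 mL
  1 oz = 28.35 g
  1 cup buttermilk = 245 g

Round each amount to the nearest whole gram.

pumpkin purée: 3843 g; rolled oats: 425 g; peanut butter: 1161 g; buttermilk: 5421 g; all-purpose flour: 125 g

The original recipe has 56.7 g of mashed banana, so the scaling factor is 340.2 ÷ 56.7 = 6.
pumpkin purée: (2 cup + 10 tbsp = 2.625 cup) × 6 × 244 g/cup = 3843 g
rolled oats: 2.5 oz × 6 × 28.35 g/oz ≈ 425 g
peanut butter: 0.75 cup × 6 × 258 g/cup = 1161 g
buttermilk: (3 cup + 11 tbsp = 3.6875 cup) × 6 × 245 g/cup ≈ 5421 g
all-purpose flour: (2 tbsp + 2 tsp = 8/3 tbsp) × 6 ÷ 16 tbsp/cup × 125 g/cup = 125 g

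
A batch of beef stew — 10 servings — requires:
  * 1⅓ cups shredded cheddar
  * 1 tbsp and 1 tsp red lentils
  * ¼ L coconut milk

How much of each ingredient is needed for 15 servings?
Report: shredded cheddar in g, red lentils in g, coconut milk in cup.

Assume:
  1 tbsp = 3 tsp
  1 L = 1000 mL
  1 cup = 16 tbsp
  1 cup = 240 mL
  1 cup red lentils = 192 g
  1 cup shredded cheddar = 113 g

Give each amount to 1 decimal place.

Scaling factor: 15/10 = 3/2 = 1.5.
shredded cheddar: 4/3 cup × 3/2 × 113 g/cup = 226.0 g
red lentils: (1 tbsp + 1 tsp = 4/3 tbsp) × 3/2 ÷ 16 tbsp/cup × 192 g/cup = 24.0 g
coconut milk: 0.25 L × 3/2 × 1000 mL/L ÷ 240 mL/cup ≈ 1.6 cup

shredded cheddar: 226.0 g; red lentils: 24.0 g; coconut milk: 1.6 cup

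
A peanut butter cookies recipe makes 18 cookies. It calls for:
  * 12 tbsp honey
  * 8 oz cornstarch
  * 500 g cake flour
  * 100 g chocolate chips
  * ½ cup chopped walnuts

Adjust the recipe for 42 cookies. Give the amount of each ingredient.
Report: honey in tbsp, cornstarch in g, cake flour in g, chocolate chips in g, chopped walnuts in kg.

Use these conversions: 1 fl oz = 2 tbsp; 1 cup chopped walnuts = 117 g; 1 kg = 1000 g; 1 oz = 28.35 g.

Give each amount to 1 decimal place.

Scaling factor: 42/18 = 7/3.
honey: 12 tbsp × 7/3 = 28.0 tbsp
cornstarch: 8 oz × 7/3 × 28.35 g/oz = 529.2 g
cake flour: 500 g × 7/3 ≈ 1166.7 g
chocolate chips: 100 g × 7/3 ≈ 233.3 g
chopped walnuts: 0.5 cup × 7/3 × 117 g/cup ÷ 1000 g/kg ≈ 0.1 kg

honey: 28.0 tbsp; cornstarch: 529.2 g; cake flour: 1166.7 g; chocolate chips: 233.3 g; chopped walnuts: 0.1 kg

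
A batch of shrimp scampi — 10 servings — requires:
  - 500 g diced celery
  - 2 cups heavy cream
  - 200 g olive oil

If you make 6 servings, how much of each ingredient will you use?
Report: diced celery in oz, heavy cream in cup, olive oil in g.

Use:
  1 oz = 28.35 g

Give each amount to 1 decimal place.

Scaling factor: 6/10 = 3/5 = 0.6.
diced celery: 500 g × 3/5 ÷ 28.35 g/oz ≈ 10.6 oz
heavy cream: 2 cup × 3/5 = 1.2 cup
olive oil: 200 g × 3/5 = 120.0 g

diced celery: 10.6 oz; heavy cream: 1.2 cup; olive oil: 120.0 g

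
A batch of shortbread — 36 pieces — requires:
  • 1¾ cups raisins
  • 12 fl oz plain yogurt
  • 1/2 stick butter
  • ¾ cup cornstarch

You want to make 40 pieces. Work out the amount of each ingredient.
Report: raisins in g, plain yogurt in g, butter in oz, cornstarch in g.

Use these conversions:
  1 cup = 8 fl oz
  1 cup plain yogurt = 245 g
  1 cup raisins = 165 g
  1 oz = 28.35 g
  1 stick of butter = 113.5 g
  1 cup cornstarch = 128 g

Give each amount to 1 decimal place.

raisins: 320.8 g; plain yogurt: 408.3 g; butter: 2.2 oz; cornstarch: 106.7 g

Scaling factor: 40/36 = 10/9.
raisins: 1.75 cup × 10/9 × 165 g/cup ≈ 320.8 g
plain yogurt: 12 fl oz × 10/9 ÷ 8 fl oz/cup × 245 g/cup ≈ 408.3 g
butter: 0.5 stick × 10/9 × 113.5 g/stick ÷ 28.35 g/oz ≈ 2.2 oz
cornstarch: 0.75 cup × 10/9 × 128 g/cup ≈ 106.7 g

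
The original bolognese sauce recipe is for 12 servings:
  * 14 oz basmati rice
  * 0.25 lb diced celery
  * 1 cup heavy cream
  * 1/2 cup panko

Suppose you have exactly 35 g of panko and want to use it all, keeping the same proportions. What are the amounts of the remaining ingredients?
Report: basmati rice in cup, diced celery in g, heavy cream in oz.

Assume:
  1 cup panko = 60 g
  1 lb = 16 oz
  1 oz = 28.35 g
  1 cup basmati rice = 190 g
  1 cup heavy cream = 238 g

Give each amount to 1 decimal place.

basmati rice: 2.4 cup; diced celery: 132.3 g; heavy cream: 9.8 oz

The original recipe has 30 g of panko, so the scaling factor is 35 ÷ 30 = 7/6.
basmati rice: 14 oz × 7/6 × 28.35 g/oz ÷ 190 g/cup ≈ 2.4 cup
diced celery: 0.25 lb × 7/6 × 16 oz/lb × 28.35 g/oz = 132.3 g
heavy cream: 1 cup × 7/6 × 238 g/cup ÷ 28.35 g/oz ≈ 9.8 oz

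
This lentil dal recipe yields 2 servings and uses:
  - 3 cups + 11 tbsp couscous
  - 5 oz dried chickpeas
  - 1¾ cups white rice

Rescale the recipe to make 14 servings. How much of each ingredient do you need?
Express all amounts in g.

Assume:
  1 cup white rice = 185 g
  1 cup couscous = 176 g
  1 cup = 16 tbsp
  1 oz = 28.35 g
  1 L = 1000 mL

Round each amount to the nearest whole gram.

couscous: 4543 g; dried chickpeas: 992 g; white rice: 2266 g

Scaling factor: 14/2 = 7.
couscous: (3 cup + 11 tbsp = 3.6875 cup) × 7 × 176 g/cup = 4543 g
dried chickpeas: 5 oz × 7 × 28.35 g/oz ≈ 992 g
white rice: 1.75 cup × 7 × 185 g/cup ≈ 2266 g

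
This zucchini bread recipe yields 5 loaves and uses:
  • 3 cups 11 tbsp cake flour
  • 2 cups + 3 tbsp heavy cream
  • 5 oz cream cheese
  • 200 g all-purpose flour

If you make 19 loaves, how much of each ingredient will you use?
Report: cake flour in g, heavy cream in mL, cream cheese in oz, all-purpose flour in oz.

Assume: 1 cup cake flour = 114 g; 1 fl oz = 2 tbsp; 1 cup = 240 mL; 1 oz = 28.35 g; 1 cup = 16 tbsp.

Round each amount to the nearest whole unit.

Scaling factor: 19/5 = 3.8.
cake flour: (3 cup + 11 tbsp = 3.6875 cup) × 19/5 × 114 g/cup ≈ 1597 g
heavy cream: (2 cup + 3 tbsp = 2.1875 cup) × 19/5 × 240 mL/cup = 1995 mL
cream cheese: 5 oz × 19/5 = 19 oz
all-purpose flour: 200 g × 19/5 ÷ 28.35 g/oz ≈ 27 oz

cake flour: 1597 g; heavy cream: 1995 mL; cream cheese: 19 oz; all-purpose flour: 27 oz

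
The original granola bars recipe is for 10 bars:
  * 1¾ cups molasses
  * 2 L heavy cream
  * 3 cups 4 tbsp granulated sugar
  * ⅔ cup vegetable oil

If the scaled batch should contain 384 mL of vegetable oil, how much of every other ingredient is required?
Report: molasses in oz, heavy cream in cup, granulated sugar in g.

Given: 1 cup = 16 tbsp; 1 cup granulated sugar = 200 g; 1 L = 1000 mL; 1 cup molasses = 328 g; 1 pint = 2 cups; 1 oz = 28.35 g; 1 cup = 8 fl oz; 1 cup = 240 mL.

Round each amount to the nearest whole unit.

molasses: 49 oz; heavy cream: 20 cup; granulated sugar: 1560 g

The original recipe has 160 mL of vegetable oil, so the scaling factor is 384 ÷ 160 = 12/5 = 2.4.
molasses: 1.75 cup × 12/5 × 328 g/cup ÷ 28.35 g/oz ≈ 49 oz
heavy cream: 2 L × 12/5 × 1000 mL/L ÷ 240 mL/cup = 20 cup
granulated sugar: (3 cup + 4 tbsp = 3.25 cup) × 12/5 × 200 g/cup = 1560 g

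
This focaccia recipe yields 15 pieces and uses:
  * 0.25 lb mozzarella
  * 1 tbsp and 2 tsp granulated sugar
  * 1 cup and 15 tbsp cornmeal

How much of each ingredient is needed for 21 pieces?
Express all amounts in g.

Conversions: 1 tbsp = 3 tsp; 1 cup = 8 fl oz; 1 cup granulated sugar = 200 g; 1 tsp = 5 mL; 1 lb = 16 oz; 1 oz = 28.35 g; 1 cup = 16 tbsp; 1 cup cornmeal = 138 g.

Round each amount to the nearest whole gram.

mozzarella: 159 g; granulated sugar: 29 g; cornmeal: 374 g

Scaling factor: 21/15 = 7/5 = 1.4.
mozzarella: 0.25 lb × 7/5 × 16 oz/lb × 28.35 g/oz ≈ 159 g
granulated sugar: (1 tbsp + 2 tsp = 5/3 tbsp) × 7/5 ÷ 16 tbsp/cup × 200 g/cup ≈ 29 g
cornmeal: (1 cup + 15 tbsp = 1.9375 cup) × 7/5 × 138 g/cup ≈ 374 g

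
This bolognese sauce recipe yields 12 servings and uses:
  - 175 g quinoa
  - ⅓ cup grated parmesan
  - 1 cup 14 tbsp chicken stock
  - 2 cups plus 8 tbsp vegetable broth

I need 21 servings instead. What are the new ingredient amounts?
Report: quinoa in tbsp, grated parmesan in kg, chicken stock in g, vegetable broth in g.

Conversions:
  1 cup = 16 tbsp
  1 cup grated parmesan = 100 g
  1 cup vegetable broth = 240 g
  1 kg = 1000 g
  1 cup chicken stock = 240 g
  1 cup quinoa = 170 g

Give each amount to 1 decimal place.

quinoa: 28.8 tbsp; grated parmesan: 0.1 kg; chicken stock: 787.5 g; vegetable broth: 1050.0 g

Scaling factor: 21/12 = 7/4 = 1.75.
quinoa: 175 g × 7/4 ÷ 170 g/cup × 16 tbsp/cup ≈ 28.8 tbsp
grated parmesan: 1/3 cup × 7/4 × 100 g/cup ÷ 1000 g/kg ≈ 0.1 kg
chicken stock: (1 cup + 14 tbsp = 1.875 cup) × 7/4 × 240 g/cup = 787.5 g
vegetable broth: (2 cup + 8 tbsp = 2.5 cup) × 7/4 × 240 g/cup = 1050.0 g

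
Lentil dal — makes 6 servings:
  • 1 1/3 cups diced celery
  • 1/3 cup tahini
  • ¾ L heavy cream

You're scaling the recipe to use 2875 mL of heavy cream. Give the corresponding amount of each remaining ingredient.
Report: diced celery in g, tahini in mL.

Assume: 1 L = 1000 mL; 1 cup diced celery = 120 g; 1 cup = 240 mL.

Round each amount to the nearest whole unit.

The original recipe has 750 mL of heavy cream, so the scaling factor is 2875 ÷ 750 = 23/6.
diced celery: 4/3 cup × 23/6 × 120 g/cup ≈ 613 g
tahini: 1/3 cup × 23/6 × 240 mL/cup ≈ 307 mL

diced celery: 613 g; tahini: 307 mL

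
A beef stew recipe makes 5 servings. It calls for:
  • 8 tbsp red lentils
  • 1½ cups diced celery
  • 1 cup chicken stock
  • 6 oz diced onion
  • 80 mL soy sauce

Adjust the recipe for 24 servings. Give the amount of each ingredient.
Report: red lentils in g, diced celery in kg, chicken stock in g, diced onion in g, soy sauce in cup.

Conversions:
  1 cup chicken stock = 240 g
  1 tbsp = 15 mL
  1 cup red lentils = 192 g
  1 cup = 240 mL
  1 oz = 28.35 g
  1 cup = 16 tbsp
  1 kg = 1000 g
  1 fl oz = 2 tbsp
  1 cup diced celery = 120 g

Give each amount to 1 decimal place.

Scaling factor: 24/5 = 4.8.
red lentils: 8 tbsp × 24/5 ÷ 16 tbsp/cup × 192 g/cup = 460.8 g
diced celery: 1.5 cup × 24/5 × 120 g/cup ÷ 1000 g/kg ≈ 0.9 kg
chicken stock: 1 cup × 24/5 × 240 g/cup = 1152.0 g
diced onion: 6 oz × 24/5 × 28.35 g/oz ≈ 816.5 g
soy sauce: 80 mL × 24/5 ÷ 240 mL/cup = 1.6 cup

red lentils: 460.8 g; diced celery: 0.9 kg; chicken stock: 1152.0 g; diced onion: 816.5 g; soy sauce: 1.6 cup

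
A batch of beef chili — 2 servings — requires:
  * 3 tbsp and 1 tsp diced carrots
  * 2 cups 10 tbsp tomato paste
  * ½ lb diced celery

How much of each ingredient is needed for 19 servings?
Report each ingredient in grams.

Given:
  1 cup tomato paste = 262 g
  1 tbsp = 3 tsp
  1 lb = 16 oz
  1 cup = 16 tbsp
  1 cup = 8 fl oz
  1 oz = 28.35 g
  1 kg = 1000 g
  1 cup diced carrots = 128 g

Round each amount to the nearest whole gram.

diced carrots: 253 g; tomato paste: 6534 g; diced celery: 2155 g

Scaling factor: 19/2 = 9.5.
diced carrots: (3 tbsp + 1 tsp = 10/3 tbsp) × 19/2 ÷ 16 tbsp/cup × 128 g/cup ≈ 253 g
tomato paste: (2 cup + 10 tbsp = 2.625 cup) × 19/2 × 262 g/cup ≈ 6534 g
diced celery: 0.5 lb × 19/2 × 16 oz/lb × 28.35 g/oz ≈ 2155 g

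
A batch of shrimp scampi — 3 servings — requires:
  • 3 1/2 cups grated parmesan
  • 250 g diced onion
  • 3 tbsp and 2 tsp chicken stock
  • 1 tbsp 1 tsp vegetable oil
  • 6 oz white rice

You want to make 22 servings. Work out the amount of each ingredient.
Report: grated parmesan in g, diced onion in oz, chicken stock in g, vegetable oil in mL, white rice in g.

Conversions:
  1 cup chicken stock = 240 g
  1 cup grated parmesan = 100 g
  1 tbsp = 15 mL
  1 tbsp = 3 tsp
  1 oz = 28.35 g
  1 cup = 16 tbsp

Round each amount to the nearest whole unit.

Scaling factor: 22/3.
grated parmesan: 3.5 cup × 22/3 × 100 g/cup ≈ 2567 g
diced onion: 250 g × 22/3 ÷ 28.35 g/oz ≈ 65 oz
chicken stock: (3 tbsp + 2 tsp = 11/3 tbsp) × 22/3 ÷ 16 tbsp/cup × 240 g/cup ≈ 403 g
vegetable oil: (1 tbsp + 1 tsp = 4/3 tbsp) × 22/3 × 15 mL/tbsp ≈ 147 mL
white rice: 6 oz × 22/3 × 28.35 g/oz ≈ 1247 g

grated parmesan: 2567 g; diced onion: 65 oz; chicken stock: 403 g; vegetable oil: 147 mL; white rice: 1247 g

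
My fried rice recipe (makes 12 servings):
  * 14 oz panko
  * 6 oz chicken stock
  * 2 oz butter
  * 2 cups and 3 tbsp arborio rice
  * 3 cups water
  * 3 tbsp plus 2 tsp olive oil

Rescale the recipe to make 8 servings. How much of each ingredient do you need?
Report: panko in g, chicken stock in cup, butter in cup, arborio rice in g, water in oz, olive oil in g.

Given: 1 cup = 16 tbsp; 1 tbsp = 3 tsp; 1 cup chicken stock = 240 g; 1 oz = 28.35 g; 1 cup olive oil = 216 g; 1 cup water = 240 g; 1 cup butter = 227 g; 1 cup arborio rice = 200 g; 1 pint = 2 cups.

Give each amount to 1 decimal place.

Scaling factor: 8/12 = 2/3.
panko: 14 oz × 2/3 × 28.35 g/oz = 264.6 g
chicken stock: 6 oz × 2/3 × 28.35 g/oz ÷ 240 g/cup ≈ 0.5 cup
butter: 2 oz × 2/3 × 28.35 g/oz ÷ 227 g/cup ≈ 0.2 cup
arborio rice: (2 cup + 3 tbsp = 2.1875 cup) × 2/3 × 200 g/cup ≈ 291.7 g
water: 3 cup × 2/3 × 240 g/cup ÷ 28.35 g/oz ≈ 16.9 oz
olive oil: (3 tbsp + 2 tsp = 11/3 tbsp) × 2/3 ÷ 16 tbsp/cup × 216 g/cup = 33.0 g

panko: 264.6 g; chicken stock: 0.5 cup; butter: 0.2 cup; arborio rice: 291.7 g; water: 16.9 oz; olive oil: 33.0 g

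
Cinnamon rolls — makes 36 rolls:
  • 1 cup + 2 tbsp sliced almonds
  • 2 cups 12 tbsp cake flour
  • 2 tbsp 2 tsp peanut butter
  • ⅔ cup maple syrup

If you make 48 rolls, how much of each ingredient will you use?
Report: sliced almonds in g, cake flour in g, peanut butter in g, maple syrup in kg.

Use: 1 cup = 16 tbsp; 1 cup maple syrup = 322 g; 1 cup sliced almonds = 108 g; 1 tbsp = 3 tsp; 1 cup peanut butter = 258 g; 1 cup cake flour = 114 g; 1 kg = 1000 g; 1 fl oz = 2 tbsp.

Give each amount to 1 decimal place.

Scaling factor: 48/36 = 4/3.
sliced almonds: (1 cup + 2 tbsp = 1.125 cup) × 4/3 × 108 g/cup = 162.0 g
cake flour: (2 cup + 12 tbsp = 2.75 cup) × 4/3 × 114 g/cup = 418.0 g
peanut butter: (2 tbsp + 2 tsp = 8/3 tbsp) × 4/3 ÷ 16 tbsp/cup × 258 g/cup ≈ 57.3 g
maple syrup: 2/3 cup × 4/3 × 322 g/cup ÷ 1000 g/kg ≈ 0.3 kg

sliced almonds: 162.0 g; cake flour: 418.0 g; peanut butter: 57.3 g; maple syrup: 0.3 kg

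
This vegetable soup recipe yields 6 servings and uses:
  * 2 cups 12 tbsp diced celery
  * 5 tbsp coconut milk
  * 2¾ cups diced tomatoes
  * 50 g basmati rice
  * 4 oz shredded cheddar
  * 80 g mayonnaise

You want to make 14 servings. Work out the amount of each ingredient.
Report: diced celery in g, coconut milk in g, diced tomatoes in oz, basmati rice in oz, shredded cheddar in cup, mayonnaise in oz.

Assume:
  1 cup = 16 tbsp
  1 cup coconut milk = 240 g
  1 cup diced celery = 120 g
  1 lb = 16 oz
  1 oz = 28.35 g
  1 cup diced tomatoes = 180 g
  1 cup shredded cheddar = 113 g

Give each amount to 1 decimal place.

Scaling factor: 14/6 = 7/3.
diced celery: (2 cup + 12 tbsp = 2.75 cup) × 7/3 × 120 g/cup = 770.0 g
coconut milk: 5 tbsp × 7/3 ÷ 16 tbsp/cup × 240 g/cup = 175.0 g
diced tomatoes: 2.75 cup × 7/3 × 180 g/cup ÷ 28.35 g/oz ≈ 40.7 oz
basmati rice: 50 g × 7/3 ÷ 28.35 g/oz ≈ 4.1 oz
shredded cheddar: 4 oz × 7/3 × 28.35 g/oz ÷ 113 g/cup ≈ 2.3 cup
mayonnaise: 80 g × 7/3 ÷ 28.35 g/oz ≈ 6.6 oz

diced celery: 770.0 g; coconut milk: 175.0 g; diced tomatoes: 40.7 oz; basmati rice: 4.1 oz; shredded cheddar: 2.3 cup; mayonnaise: 6.6 oz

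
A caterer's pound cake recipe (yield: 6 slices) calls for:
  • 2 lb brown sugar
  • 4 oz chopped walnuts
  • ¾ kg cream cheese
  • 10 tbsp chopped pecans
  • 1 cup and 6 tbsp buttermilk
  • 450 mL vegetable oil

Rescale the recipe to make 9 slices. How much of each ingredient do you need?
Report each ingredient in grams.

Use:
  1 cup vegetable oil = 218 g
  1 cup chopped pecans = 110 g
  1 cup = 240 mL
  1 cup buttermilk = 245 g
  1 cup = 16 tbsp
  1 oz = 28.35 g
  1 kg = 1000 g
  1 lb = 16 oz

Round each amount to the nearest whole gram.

brown sugar: 1361 g; chopped walnuts: 170 g; cream cheese: 1125 g; chopped pecans: 103 g; buttermilk: 505 g; vegetable oil: 613 g

Scaling factor: 9/6 = 3/2 = 1.5.
brown sugar: 2 lb × 3/2 × 16 oz/lb × 28.35 g/oz ≈ 1361 g
chopped walnuts: 4 oz × 3/2 × 28.35 g/oz ≈ 170 g
cream cheese: 0.75 kg × 3/2 × 1000 g/kg = 1125 g
chopped pecans: 10 tbsp × 3/2 ÷ 16 tbsp/cup × 110 g/cup ≈ 103 g
buttermilk: (1 cup + 6 tbsp = 1.375 cup) × 3/2 × 245 g/cup ≈ 505 g
vegetable oil: 450 mL × 3/2 ÷ 240 mL/cup × 218 g/cup ≈ 613 g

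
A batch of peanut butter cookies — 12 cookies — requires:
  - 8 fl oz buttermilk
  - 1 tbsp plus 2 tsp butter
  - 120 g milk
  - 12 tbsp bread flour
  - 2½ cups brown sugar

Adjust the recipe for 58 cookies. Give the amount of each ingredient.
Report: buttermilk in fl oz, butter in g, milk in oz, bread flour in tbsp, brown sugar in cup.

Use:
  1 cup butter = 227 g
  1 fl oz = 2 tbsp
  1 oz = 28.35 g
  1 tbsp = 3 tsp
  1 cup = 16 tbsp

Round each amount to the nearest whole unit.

buttermilk: 39 fl oz; butter: 114 g; milk: 20 oz; bread flour: 58 tbsp; brown sugar: 12 cup

Scaling factor: 58/12 = 29/6.
buttermilk: 8 fl oz × 29/6 ≈ 39 fl oz
butter: (1 tbsp + 2 tsp = 5/3 tbsp) × 29/6 ÷ 16 tbsp/cup × 227 g/cup ≈ 114 g
milk: 120 g × 29/6 ÷ 28.35 g/oz ≈ 20 oz
bread flour: 12 tbsp × 29/6 = 58 tbsp
brown sugar: 2.5 cup × 29/6 ≈ 12 cup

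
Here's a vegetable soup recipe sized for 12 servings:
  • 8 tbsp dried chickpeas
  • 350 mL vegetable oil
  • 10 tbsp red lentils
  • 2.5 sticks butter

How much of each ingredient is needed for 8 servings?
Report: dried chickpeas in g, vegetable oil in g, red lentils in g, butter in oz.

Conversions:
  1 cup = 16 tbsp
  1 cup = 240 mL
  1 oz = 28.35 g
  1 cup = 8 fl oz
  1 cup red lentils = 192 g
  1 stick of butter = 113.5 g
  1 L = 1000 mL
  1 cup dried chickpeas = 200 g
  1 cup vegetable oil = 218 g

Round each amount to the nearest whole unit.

dried chickpeas: 67 g; vegetable oil: 212 g; red lentils: 80 g; butter: 7 oz

Scaling factor: 8/12 = 2/3.
dried chickpeas: 8 tbsp × 2/3 ÷ 16 tbsp/cup × 200 g/cup ≈ 67 g
vegetable oil: 350 mL × 2/3 ÷ 240 mL/cup × 218 g/cup ≈ 212 g
red lentils: 10 tbsp × 2/3 ÷ 16 tbsp/cup × 192 g/cup = 80 g
butter: 2.5 stick × 2/3 × 113.5 g/stick ÷ 28.35 g/oz ≈ 7 oz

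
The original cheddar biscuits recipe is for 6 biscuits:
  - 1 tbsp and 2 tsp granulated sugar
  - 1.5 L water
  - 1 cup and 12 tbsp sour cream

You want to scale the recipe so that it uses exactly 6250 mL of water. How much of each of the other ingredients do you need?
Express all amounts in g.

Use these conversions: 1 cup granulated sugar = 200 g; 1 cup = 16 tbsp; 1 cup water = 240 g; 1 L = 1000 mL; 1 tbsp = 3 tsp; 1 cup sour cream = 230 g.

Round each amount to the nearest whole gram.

The original recipe has 1500 mL of water, so the scaling factor is 6250 ÷ 1500 = 25/6.
granulated sugar: (1 tbsp + 2 tsp = 5/3 tbsp) × 25/6 ÷ 16 tbsp/cup × 200 g/cup ≈ 87 g
sour cream: (1 cup + 12 tbsp = 1.75 cup) × 25/6 × 230 g/cup ≈ 1677 g

granulated sugar: 87 g; sour cream: 1677 g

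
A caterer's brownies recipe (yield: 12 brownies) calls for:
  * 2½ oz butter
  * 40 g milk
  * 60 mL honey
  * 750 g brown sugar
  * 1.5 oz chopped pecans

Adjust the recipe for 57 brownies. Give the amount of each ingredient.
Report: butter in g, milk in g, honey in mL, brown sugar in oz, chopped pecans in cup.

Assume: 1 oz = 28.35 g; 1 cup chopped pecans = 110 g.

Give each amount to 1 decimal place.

Scaling factor: 57/12 = 19/4 = 4.75.
butter: 2.5 oz × 19/4 × 28.35 g/oz ≈ 336.7 g
milk: 40 g × 19/4 = 190.0 g
honey: 60 mL × 19/4 = 285.0 mL
brown sugar: 750 g × 19/4 ÷ 28.35 g/oz ≈ 125.7 oz
chopped pecans: 1.5 oz × 19/4 × 28.35 g/oz ÷ 110 g/cup ≈ 1.8 cup

butter: 336.7 g; milk: 190.0 g; honey: 285.0 mL; brown sugar: 125.7 oz; chopped pecans: 1.8 cup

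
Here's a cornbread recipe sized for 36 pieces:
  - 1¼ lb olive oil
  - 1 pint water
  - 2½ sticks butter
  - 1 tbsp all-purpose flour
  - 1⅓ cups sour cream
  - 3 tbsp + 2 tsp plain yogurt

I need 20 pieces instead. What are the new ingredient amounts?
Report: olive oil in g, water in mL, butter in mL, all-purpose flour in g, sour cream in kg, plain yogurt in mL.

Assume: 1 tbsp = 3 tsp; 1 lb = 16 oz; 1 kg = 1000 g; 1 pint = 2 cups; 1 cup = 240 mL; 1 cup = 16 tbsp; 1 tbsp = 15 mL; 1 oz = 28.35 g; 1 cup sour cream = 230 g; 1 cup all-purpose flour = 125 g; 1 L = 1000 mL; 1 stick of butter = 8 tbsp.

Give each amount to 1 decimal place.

olive oil: 315.0 g; water: 266.7 mL; butter: 166.7 mL; all-purpose flour: 4.3 g; sour cream: 0.2 kg; plain yogurt: 30.6 mL

Scaling factor: 20/36 = 5/9.
olive oil: 1.25 lb × 5/9 × 16 oz/lb × 28.35 g/oz = 315.0 g
water: 1 pint × 5/9 × 2 cup/pint × 240 mL/cup ≈ 266.7 mL
butter: 2.5 stick × 5/9 × 8 tbsp/stick × 15 mL/tbsp ≈ 166.7 mL
all-purpose flour: 1 tbsp × 5/9 ÷ 16 tbsp/cup × 125 g/cup ≈ 4.3 g
sour cream: 4/3 cup × 5/9 × 230 g/cup ÷ 1000 g/kg ≈ 0.2 kg
plain yogurt: (3 tbsp + 2 tsp = 11/3 tbsp) × 5/9 × 15 mL/tbsp ≈ 30.6 mL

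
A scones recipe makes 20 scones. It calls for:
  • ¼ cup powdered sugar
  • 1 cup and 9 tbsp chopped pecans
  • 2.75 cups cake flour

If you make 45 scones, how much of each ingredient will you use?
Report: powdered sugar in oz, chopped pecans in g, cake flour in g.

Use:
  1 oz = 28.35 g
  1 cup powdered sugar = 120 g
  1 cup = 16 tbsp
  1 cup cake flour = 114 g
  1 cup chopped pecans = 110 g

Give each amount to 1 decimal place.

powdered sugar: 2.4 oz; chopped pecans: 386.7 g; cake flour: 705.4 g

Scaling factor: 45/20 = 9/4 = 2.25.
powdered sugar: 0.25 cup × 9/4 × 120 g/cup ÷ 28.35 g/oz ≈ 2.4 oz
chopped pecans: (1 cup + 9 tbsp = 1.5625 cup) × 9/4 × 110 g/cup ≈ 386.7 g
cake flour: 2.75 cup × 9/4 × 114 g/cup ≈ 705.4 g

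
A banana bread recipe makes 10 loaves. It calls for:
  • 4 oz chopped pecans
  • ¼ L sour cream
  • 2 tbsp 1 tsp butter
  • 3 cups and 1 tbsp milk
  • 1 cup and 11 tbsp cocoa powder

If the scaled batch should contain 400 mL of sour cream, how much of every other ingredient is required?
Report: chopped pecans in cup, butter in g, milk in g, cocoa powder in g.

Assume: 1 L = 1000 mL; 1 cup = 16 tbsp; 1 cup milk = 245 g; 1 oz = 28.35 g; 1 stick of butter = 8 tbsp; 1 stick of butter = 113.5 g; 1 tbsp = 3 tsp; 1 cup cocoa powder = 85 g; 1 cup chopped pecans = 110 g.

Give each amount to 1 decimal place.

chopped pecans: 1.6 cup; butter: 53.0 g; milk: 1200.5 g; cocoa powder: 229.5 g

The original recipe has 250 mL of sour cream, so the scaling factor is 400 ÷ 250 = 8/5 = 1.6.
chopped pecans: 4 oz × 8/5 × 28.35 g/oz ÷ 110 g/cup ≈ 1.6 cup
butter: (2 tbsp + 1 tsp = 7/3 tbsp) × 8/5 ÷ 8 tbsp/stick × 113.5 g/stick ≈ 53.0 g
milk: (3 cup + 1 tbsp = 3.0625 cup) × 8/5 × 245 g/cup = 1200.5 g
cocoa powder: (1 cup + 11 tbsp = 1.6875 cup) × 8/5 × 85 g/cup = 229.5 g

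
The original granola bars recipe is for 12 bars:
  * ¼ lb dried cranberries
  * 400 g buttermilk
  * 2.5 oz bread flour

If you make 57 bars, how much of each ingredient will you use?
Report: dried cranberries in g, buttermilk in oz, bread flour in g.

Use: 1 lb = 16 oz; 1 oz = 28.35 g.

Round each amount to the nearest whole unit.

Scaling factor: 57/12 = 19/4 = 4.75.
dried cranberries: 0.25 lb × 19/4 × 16 oz/lb × 28.35 g/oz ≈ 539 g
buttermilk: 400 g × 19/4 ÷ 28.35 g/oz ≈ 67 oz
bread flour: 2.5 oz × 19/4 × 28.35 g/oz ≈ 337 g

dried cranberries: 539 g; buttermilk: 67 oz; bread flour: 337 g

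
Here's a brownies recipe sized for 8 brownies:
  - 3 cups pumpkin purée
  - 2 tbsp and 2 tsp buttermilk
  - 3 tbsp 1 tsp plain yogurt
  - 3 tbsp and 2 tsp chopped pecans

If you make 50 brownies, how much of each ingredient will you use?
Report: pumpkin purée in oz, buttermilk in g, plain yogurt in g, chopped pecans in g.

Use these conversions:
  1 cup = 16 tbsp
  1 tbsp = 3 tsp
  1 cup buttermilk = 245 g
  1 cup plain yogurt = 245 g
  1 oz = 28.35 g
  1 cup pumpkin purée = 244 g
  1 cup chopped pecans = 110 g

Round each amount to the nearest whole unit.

pumpkin purée: 161 oz; buttermilk: 255 g; plain yogurt: 319 g; chopped pecans: 158 g

Scaling factor: 50/8 = 25/4 = 6.25.
pumpkin purée: 3 cup × 25/4 × 244 g/cup ÷ 28.35 g/oz ≈ 161 oz
buttermilk: (2 tbsp + 2 tsp = 8/3 tbsp) × 25/4 ÷ 16 tbsp/cup × 245 g/cup ≈ 255 g
plain yogurt: (3 tbsp + 1 tsp = 10/3 tbsp) × 25/4 ÷ 16 tbsp/cup × 245 g/cup ≈ 319 g
chopped pecans: (3 tbsp + 2 tsp = 11/3 tbsp) × 25/4 ÷ 16 tbsp/cup × 110 g/cup ≈ 158 g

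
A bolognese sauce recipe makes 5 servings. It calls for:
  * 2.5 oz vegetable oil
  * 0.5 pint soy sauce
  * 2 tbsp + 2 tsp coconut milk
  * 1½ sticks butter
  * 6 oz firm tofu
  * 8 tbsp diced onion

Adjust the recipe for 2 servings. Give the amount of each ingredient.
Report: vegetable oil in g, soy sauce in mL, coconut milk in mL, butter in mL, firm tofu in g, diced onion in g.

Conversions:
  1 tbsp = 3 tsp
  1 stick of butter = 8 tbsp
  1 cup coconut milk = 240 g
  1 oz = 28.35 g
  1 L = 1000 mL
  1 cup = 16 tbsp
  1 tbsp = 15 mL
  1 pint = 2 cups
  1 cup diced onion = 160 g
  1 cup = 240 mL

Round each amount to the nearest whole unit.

vegetable oil: 28 g; soy sauce: 96 mL; coconut milk: 16 mL; butter: 72 mL; firm tofu: 68 g; diced onion: 32 g

Scaling factor: 2/5 = 0.4.
vegetable oil: 2.5 oz × 2/5 × 28.35 g/oz ≈ 28 g
soy sauce: 0.5 pint × 2/5 × 2 cup/pint × 240 mL/cup = 96 mL
coconut milk: (2 tbsp + 2 tsp = 8/3 tbsp) × 2/5 × 15 mL/tbsp = 16 mL
butter: 1.5 stick × 2/5 × 8 tbsp/stick × 15 mL/tbsp = 72 mL
firm tofu: 6 oz × 2/5 × 28.35 g/oz ≈ 68 g
diced onion: 8 tbsp × 2/5 ÷ 16 tbsp/cup × 160 g/cup = 32 g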